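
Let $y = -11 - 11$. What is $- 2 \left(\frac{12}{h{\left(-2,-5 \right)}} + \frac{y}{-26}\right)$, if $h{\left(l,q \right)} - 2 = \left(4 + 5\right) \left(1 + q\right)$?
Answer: $- \frac{218}{221} \approx -0.98643$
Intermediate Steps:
$y = -22$ ($y = -11 - 11 = -22$)
$h{\left(l,q \right)} = 11 + 9 q$ ($h{\left(l,q \right)} = 2 + \left(4 + 5\right) \left(1 + q\right) = 2 + 9 \left(1 + q\right) = 2 + \left(9 + 9 q\right) = 11 + 9 q$)
$- 2 \left(\frac{12}{h{\left(-2,-5 \right)}} + \frac{y}{-26}\right) = - 2 \left(\frac{12}{11 + 9 \left(-5\right)} - \frac{22}{-26}\right) = - 2 \left(\frac{12}{11 - 45} - - \frac{11}{13}\right) = - 2 \left(\frac{12}{-34} + \frac{11}{13}\right) = - 2 \left(12 \left(- \frac{1}{34}\right) + \frac{11}{13}\right) = - 2 \left(- \frac{6}{17} + \frac{11}{13}\right) = \left(-2\right) \frac{109}{221} = - \frac{218}{221}$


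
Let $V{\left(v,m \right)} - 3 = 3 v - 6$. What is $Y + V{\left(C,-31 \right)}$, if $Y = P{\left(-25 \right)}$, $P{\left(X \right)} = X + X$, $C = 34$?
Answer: $49$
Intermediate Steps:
$V{\left(v,m \right)} = -3 + 3 v$ ($V{\left(v,m \right)} = 3 + \left(3 v - 6\right) = 3 + \left(-6 + 3 v\right) = -3 + 3 v$)
$P{\left(X \right)} = 2 X$
$Y = -50$ ($Y = 2 \left(-25\right) = -50$)
$Y + V{\left(C,-31 \right)} = -50 + \left(-3 + 3 \cdot 34\right) = -50 + \left(-3 + 102\right) = -50 + 99 = 49$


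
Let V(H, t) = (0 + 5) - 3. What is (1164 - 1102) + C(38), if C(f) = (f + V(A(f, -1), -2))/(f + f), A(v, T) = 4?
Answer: 1188/19 ≈ 62.526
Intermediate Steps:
V(H, t) = 2 (V(H, t) = 5 - 3 = 2)
C(f) = (2 + f)/(2*f) (C(f) = (f + 2)/(f + f) = (2 + f)/((2*f)) = (2 + f)*(1/(2*f)) = (2 + f)/(2*f))
(1164 - 1102) + C(38) = (1164 - 1102) + (½)*(2 + 38)/38 = 62 + (½)*(1/38)*40 = 62 + 10/19 = 1188/19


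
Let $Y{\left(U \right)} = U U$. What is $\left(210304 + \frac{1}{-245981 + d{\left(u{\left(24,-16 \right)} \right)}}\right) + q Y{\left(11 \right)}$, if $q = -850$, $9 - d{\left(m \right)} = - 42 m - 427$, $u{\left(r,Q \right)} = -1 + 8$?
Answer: $\frac{26353200953}{245251} \approx 1.0745 \cdot 10^{5}$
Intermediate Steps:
$u{\left(r,Q \right)} = 7$
$Y{\left(U \right)} = U^{2}$
$d{\left(m \right)} = 436 + 42 m$ ($d{\left(m \right)} = 9 - \left(- 42 m - 427\right) = 9 - \left(-427 - 42 m\right) = 9 + \left(427 + 42 m\right) = 436 + 42 m$)
$\left(210304 + \frac{1}{-245981 + d{\left(u{\left(24,-16 \right)} \right)}}\right) + q Y{\left(11 \right)} = \left(210304 + \frac{1}{-245981 + \left(436 + 42 \cdot 7\right)}\right) - 850 \cdot 11^{2} = \left(210304 + \frac{1}{-245981 + \left(436 + 294\right)}\right) - 102850 = \left(210304 + \frac{1}{-245981 + 730}\right) - 102850 = \left(210304 + \frac{1}{-245251}\right) - 102850 = \left(210304 - \frac{1}{245251}\right) - 102850 = \frac{51577266303}{245251} - 102850 = \frac{26353200953}{245251}$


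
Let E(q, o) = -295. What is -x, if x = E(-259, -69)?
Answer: 295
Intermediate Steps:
x = -295
-x = -1*(-295) = 295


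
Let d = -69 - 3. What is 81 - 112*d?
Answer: 8145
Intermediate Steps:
d = -72
81 - 112*d = 81 - 112*(-72) = 81 + 8064 = 8145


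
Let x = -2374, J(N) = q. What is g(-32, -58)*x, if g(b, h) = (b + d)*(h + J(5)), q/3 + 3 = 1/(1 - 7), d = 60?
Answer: 4486860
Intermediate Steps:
q = -19/2 (q = -9 + 3/(1 - 7) = -9 + 3/(-6) = -9 + 3*(-⅙) = -9 - ½ = -19/2 ≈ -9.5000)
J(N) = -19/2
g(b, h) = (60 + b)*(-19/2 + h) (g(b, h) = (b + 60)*(h - 19/2) = (60 + b)*(-19/2 + h))
g(-32, -58)*x = (-570 + 60*(-58) - 19/2*(-32) - 32*(-58))*(-2374) = (-570 - 3480 + 304 + 1856)*(-2374) = -1890*(-2374) = 4486860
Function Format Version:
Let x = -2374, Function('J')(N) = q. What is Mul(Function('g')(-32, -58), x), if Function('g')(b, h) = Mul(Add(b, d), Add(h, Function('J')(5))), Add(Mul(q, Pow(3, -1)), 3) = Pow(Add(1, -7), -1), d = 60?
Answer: 4486860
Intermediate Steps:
q = Rational(-19, 2) (q = Add(-9, Mul(3, Pow(Add(1, -7), -1))) = Add(-9, Mul(3, Pow(-6, -1))) = Add(-9, Mul(3, Rational(-1, 6))) = Add(-9, Rational(-1, 2)) = Rational(-19, 2) ≈ -9.5000)
Function('J')(N) = Rational(-19, 2)
Function('g')(b, h) = Mul(Add(60, b), Add(Rational(-19, 2), h)) (Function('g')(b, h) = Mul(Add(b, 60), Add(h, Rational(-19, 2))) = Mul(Add(60, b), Add(Rational(-19, 2), h)))
Mul(Function('g')(-32, -58), x) = Mul(Add(-570, Mul(60, -58), Mul(Rational(-19, 2), -32), Mul(-32, -58)), -2374) = Mul(Add(-570, -3480, 304, 1856), -2374) = Mul(-1890, -2374) = 4486860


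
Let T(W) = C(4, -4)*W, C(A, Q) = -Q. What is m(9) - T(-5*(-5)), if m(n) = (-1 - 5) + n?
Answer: -97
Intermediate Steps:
m(n) = -6 + n
T(W) = 4*W (T(W) = (-1*(-4))*W = 4*W)
m(9) - T(-5*(-5)) = (-6 + 9) - 4*(-5*(-5)) = 3 - 4*25 = 3 - 1*100 = 3 - 100 = -97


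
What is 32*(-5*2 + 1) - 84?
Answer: -372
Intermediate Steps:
32*(-5*2 + 1) - 84 = 32*(-10 + 1) - 84 = 32*(-9) - 84 = -288 - 84 = -372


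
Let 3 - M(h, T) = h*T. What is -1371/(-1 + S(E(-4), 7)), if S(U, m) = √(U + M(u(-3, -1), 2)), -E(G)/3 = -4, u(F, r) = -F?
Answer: -1371/2 ≈ -685.50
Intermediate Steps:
M(h, T) = 3 - T*h (M(h, T) = 3 - h*T = 3 - T*h)
E(G) = 12 (E(G) = -3*(-4) = 12)
S(U, m) = √(-3 + U) (S(U, m) = √(U + (3 - 1*2*(-1*(-3)))) = √(U + (3 - 1*2*3)) = √(U + (3 - 6)) = √(U - 3) = √(-3 + U))
-1371/(-1 + S(E(-4), 7)) = -1371/(-1 + √(-3 + 12)) = -1371/(-1 + √9) = -1371/(-1 + 3) = -1371/2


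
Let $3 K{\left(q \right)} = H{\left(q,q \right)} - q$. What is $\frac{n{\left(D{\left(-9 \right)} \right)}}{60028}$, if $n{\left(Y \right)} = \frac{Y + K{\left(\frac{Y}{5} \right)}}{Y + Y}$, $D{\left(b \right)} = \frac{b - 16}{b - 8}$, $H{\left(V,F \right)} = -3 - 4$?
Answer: $- \frac{49}{9004200} \approx -5.4419 \cdot 10^{-6}$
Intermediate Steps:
$H{\left(V,F \right)} = -7$ ($H{\left(V,F \right)} = -3 - 4 = -7$)
$D{\left(b \right)} = \frac{-16 + b}{-8 + b}$
$K{\left(q \right)} = - \frac{7}{3} - \frac{q}{3}$ ($K{\left(q \right)} = \frac{-7 - q}{3} = - \frac{7}{3} - \frac{q}{3}$)
$n{\left(Y \right)} = \frac{- \frac{7}{3} + \frac{14 Y}{15}}{2 Y}$ ($n{\left(Y \right)} = \frac{Y - \left(\frac{7}{3} + \frac{Y \frac{1}{5}}{3}\right)}{Y + Y} = \frac{Y - \left(\frac{7}{3} + \frac{Y \frac{1}{5}}{3}\right)}{2 Y} = \left(Y - \left(\frac{7}{3} + \frac{\frac{1}{5} Y}{3}\right)\right) \frac{1}{2 Y} = \left(Y - \left(\frac{7}{3} + \frac{Y}{15}\right)\right) \frac{1}{2 Y} = \left(- \frac{7}{3} + \frac{14 Y}{15}\right) \frac{1}{2 Y} = \frac{- \frac{7}{3} + \frac{14 Y}{15}}{2 Y}$)
$\frac{n{\left(D{\left(-9 \right)} \right)}}{60028} = \frac{\frac{7}{30} \frac{1}{\frac{1}{-8 - 9} \left(-16 - 9\right)} \left(-5 + 2 \frac{-16 - 9}{-8 - 9}\right)}{60028} = \frac{7 \left(-5 + 2 \frac{1}{-17} \left(-25\right)\right)}{30 \frac{1}{-17} \left(-25\right)} \frac{1}{60028} = \frac{7 \left(-5 + 2 \left(\left(- \frac{1}{17}\right) \left(-25\right)\right)\right)}{30 \left(\left(- \frac{1}{17}\right) \left(-25\right)\right)} \frac{1}{60028} = \frac{7 \left(-5 + 2 \cdot \frac{25}{17}\right)}{30 \cdot \frac{25}{17}} \cdot \frac{1}{60028} = \frac{7}{30} \cdot \frac{17}{25} \left(-5 + \frac{50}{17}\right) \frac{1}{60028} = \frac{7}{30} \cdot \frac{17}{25} \left(- \frac{35}{17}\right) \frac{1}{60028} = \left(- \frac{49}{150}\right) \frac{1}{60028} = - \frac{49}{9004200}$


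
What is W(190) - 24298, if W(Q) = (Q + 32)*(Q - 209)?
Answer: -28516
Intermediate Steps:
W(Q) = (-209 + Q)*(32 + Q) (W(Q) = (32 + Q)*(-209 + Q) = (-209 + Q)*(32 + Q))
W(190) - 24298 = (-6688 + 190² - 177*190) - 24298 = (-6688 + 36100 - 33630) - 24298 = -4218 - 24298 = -28516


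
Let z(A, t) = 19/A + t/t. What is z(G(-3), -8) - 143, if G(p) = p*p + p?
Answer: -833/6 ≈ -138.83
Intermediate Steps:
G(p) = p + p**2 (G(p) = p**2 + p = p + p**2)
z(A, t) = 1 + 19/A (z(A, t) = 19/A + 1 = 1 + 19/A)
z(G(-3), -8) - 143 = (19 - 3*(1 - 3))/((-3*(1 - 3))) - 143 = (19 - 3*(-2))/((-3*(-2))) - 143 = (19 + 6)/6 - 143 = (1/6)*25 - 143 = 25/6 - 143 = -833/6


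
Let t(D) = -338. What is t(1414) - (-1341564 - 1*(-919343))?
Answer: 421883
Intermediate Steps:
t(1414) - (-1341564 - 1*(-919343)) = -338 - (-1341564 - 1*(-919343)) = -338 - (-1341564 + 919343) = -338 - 1*(-422221) = -338 + 422221 = 421883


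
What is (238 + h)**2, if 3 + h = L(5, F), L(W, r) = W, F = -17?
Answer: 57600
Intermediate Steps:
h = 2 (h = -3 + 5 = 2)
(238 + h)**2 = (238 + 2)**2 = 240**2 = 57600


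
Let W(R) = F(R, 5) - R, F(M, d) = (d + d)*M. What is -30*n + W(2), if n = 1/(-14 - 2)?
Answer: 159/8 ≈ 19.875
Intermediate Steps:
F(M, d) = 2*M*d (F(M, d) = (2*d)*M = 2*M*d)
n = -1/16 (n = 1/(-16) = -1/16 ≈ -0.062500)
W(R) = 9*R (W(R) = 2*R*5 - R = 10*R - R = 9*R)
-30*n + W(2) = -30*(-1/16) + 9*2 = 15/8 + 18 = 159/8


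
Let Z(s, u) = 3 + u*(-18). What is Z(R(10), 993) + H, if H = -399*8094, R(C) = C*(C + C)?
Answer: -3247377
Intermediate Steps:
R(C) = 2*C**2 (R(C) = C*(2*C) = 2*C**2)
H = -3229506
Z(s, u) = 3 - 18*u
Z(R(10), 993) + H = (3 - 18*993) - 3229506 = (3 - 17874) - 3229506 = -17871 - 3229506 = -3247377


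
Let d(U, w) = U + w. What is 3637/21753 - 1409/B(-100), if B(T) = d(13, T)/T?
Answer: -1021560427/630837 ≈ -1619.4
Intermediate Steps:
B(T) = (13 + T)/T
3637/21753 - 1409/B(-100) = 3637/21753 - 1409*(-100/(13 - 100)) = 3637*(1/21753) - 1409/((-1/100*(-87))) = 3637/21753 - 1409/87/100 = 3637/21753 - 1409*100/87 = 3637/21753 - 140900/87 = -1021560427/630837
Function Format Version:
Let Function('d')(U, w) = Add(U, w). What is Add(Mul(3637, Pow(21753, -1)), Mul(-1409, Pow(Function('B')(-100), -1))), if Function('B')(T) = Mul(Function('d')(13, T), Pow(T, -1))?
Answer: Rational(-1021560427, 630837) ≈ -1619.4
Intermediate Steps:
Function('B')(T) = Mul(Pow(T, -1), Add(13, T)) (Function('B')(T) = Mul(Add(13, T), Pow(T, -1)) = Mul(Pow(T, -1), Add(13, T)))
Add(Mul(3637, Pow(21753, -1)), Mul(-1409, Pow(Function('B')(-100), -1))) = Add(Mul(3637, Pow(21753, -1)), Mul(-1409, Pow(Mul(Pow(-100, -1), Add(13, -100)), -1))) = Add(Mul(3637, Rational(1, 21753)), Mul(-1409, Pow(Mul(Rational(-1, 100), -87), -1))) = Add(Rational(3637, 21753), Mul(-1409, Pow(Rational(87, 100), -1))) = Add(Rational(3637, 21753), Mul(-1409, Rational(100, 87))) = Add(Rational(3637, 21753), Rational(-140900, 87)) = Rational(-1021560427, 630837)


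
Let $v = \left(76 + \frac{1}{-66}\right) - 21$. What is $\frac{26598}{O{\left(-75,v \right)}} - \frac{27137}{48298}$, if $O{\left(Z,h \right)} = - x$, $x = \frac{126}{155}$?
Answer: $- \frac{33186850147}{1014258} \approx -32720.0$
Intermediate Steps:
$x = \frac{126}{155}$ ($x = 126 \cdot \frac{1}{155} = \frac{126}{155} \approx 0.8129$)
$v = \frac{3629}{66}$ ($v = \left(76 - \frac{1}{66}\right) - 21 = \frac{5015}{66} - 21 = \frac{3629}{66} \approx 54.985$)
$O{\left(Z,h \right)} = - \frac{126}{155}$ ($O{\left(Z,h \right)} = \left(-1\right) \frac{126}{155} = - \frac{126}{155}$)
$\frac{26598}{O{\left(-75,v \right)}} - \frac{27137}{48298} = \frac{26598}{- \frac{126}{155}} - \frac{27137}{48298} = 26598 \left(- \frac{155}{126}\right) - \frac{27137}{48298} = - \frac{687115}{21} - \frac{27137}{48298} = - \frac{33186850147}{1014258}$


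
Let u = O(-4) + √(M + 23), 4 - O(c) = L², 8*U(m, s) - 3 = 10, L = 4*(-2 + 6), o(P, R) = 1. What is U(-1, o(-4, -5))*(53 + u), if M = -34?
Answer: -2587/8 + 13*I*√11/8 ≈ -323.38 + 5.3895*I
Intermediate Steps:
L = 16 (L = 4*4 = 16)
U(m, s) = 13/8 (U(m, s) = 3/8 + (⅛)*10 = 3/8 + 5/4 = 13/8)
O(c) = -252 (O(c) = 4 - 1*16² = 4 - 1*256 = 4 - 256 = -252)
u = -252 + I*√11 (u = -252 + √(-34 + 23) = -252 + √(-11) = -252 + I*√11 ≈ -252.0 + 3.3166*I)
U(-1, o(-4, -5))*(53 + u) = 13*(53 + (-252 + I*√11))/8 = 13*(-199 + I*√11)/8 = -2587/8 + 13*I*√11/8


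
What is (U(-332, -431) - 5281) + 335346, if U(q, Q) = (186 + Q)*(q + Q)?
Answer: 517000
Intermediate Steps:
U(q, Q) = (186 + Q)*(Q + q)
(U(-332, -431) - 5281) + 335346 = (((-431)² + 186*(-431) + 186*(-332) - 431*(-332)) - 5281) + 335346 = ((185761 - 80166 - 61752 + 143092) - 5281) + 335346 = (186935 - 5281) + 335346 = 181654 + 335346 = 517000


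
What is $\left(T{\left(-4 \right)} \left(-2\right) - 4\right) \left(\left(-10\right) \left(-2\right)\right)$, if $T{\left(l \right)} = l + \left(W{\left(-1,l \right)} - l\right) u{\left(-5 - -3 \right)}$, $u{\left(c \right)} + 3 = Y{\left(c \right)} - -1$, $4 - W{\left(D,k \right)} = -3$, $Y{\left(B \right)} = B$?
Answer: $1840$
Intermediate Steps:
$W{\left(D,k \right)} = 7$ ($W{\left(D,k \right)} = 4 - -3 = 4 + 3 = 7$)
$u{\left(c \right)} = -2 + c$ ($u{\left(c \right)} = -3 + \left(c - -1\right) = -3 + \left(c + 1\right) = -3 + \left(1 + c\right) = -2 + c$)
$T{\left(l \right)} = -28 + 5 l$ ($T{\left(l \right)} = l + \left(7 - l\right) \left(-2 - 2\right) = l + \left(7 - l\right) \left(-4\right) = l + \left(-28 + 4 l\right) = -28 + 5 l$)
$\left(T{\left(-4 \right)} \left(-2\right) - 4\right) \left(\left(-10\right) \left(-2\right)\right) = \left(\left(-28 + 5 \left(-4\right)\right) \left(-2\right) - 4\right) \left(\left(-10\right) \left(-2\right)\right) = \left(\left(-28 - 20\right) \left(-2\right) - 4\right) 20 = \left(\left(-48\right) \left(-2\right) - 4\right) 20 = \left(96 - 4\right) 20 = 92 \cdot 20 = 1840$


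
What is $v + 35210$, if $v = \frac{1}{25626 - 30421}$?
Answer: $\frac{168831949}{4795} \approx 35210.0$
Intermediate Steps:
$v = - \frac{1}{4795}$ ($v = \frac{1}{-4795} = - \frac{1}{4795} \approx -0.00020855$)
$v + 35210 = - \frac{1}{4795} + 35210 = \frac{168831949}{4795}$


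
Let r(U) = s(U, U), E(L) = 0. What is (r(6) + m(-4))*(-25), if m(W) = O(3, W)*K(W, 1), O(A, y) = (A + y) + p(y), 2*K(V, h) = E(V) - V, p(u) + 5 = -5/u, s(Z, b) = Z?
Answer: 175/2 ≈ 87.500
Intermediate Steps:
p(u) = -5 - 5/u
K(V, h) = -V/2 (K(V, h) = (0 - V)/2 = (-V)/2 = -V/2)
r(U) = U
O(A, y) = -5 + A + y - 5/y (O(A, y) = (A + y) + (-5 - 5/y) = -5 + A + y - 5/y)
m(W) = -W*(-2 + W - 5/W)/2 (m(W) = (-5 + 3 + W - 5/W)*(-W/2) = (-2 + W - 5/W)*(-W/2) = -W*(-2 + W - 5/W)/2)
(r(6) + m(-4))*(-25) = (6 + (5/2 - ½*(-4)*(-2 - 4)))*(-25) = (6 + (5/2 - ½*(-4)*(-6)))*(-25) = (6 + (5/2 - 12))*(-25) = (6 - 19/2)*(-25) = -7/2*(-25) = 175/2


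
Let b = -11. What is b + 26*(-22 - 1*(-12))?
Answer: -271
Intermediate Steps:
b + 26*(-22 - 1*(-12)) = -11 + 26*(-22 - 1*(-12)) = -11 + 26*(-22 + 12) = -11 + 26*(-10) = -11 - 260 = -271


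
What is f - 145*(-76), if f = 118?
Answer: 11138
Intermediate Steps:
f - 145*(-76) = 118 - 145*(-76) = 118 + 11020 = 11138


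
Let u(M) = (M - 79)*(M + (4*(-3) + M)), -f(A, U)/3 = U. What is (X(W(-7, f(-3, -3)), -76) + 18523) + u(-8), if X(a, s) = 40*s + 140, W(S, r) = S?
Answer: 18059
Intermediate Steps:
f(A, U) = -3*U
u(M) = (-79 + M)*(-12 + 2*M) (u(M) = (-79 + M)*(M + (-12 + M)) = (-79 + M)*(-12 + 2*M))
X(a, s) = 140 + 40*s
(X(W(-7, f(-3, -3)), -76) + 18523) + u(-8) = ((140 + 40*(-76)) + 18523) + (948 - 170*(-8) + 2*(-8)**2) = ((140 - 3040) + 18523) + (948 + 1360 + 2*64) = (-2900 + 18523) + (948 + 1360 + 128) = 15623 + 2436 = 18059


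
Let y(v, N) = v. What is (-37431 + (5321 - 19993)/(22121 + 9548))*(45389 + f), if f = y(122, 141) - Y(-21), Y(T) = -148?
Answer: -54124955305249/31669 ≈ -1.7091e+9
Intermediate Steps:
f = 270 (f = 122 - 1*(-148) = 122 + 148 = 270)
(-37431 + (5321 - 19993)/(22121 + 9548))*(45389 + f) = (-37431 + (5321 - 19993)/(22121 + 9548))*(45389 + 270) = (-37431 - 14672/31669)*45659 = -1185417011/31669*45659 = -54124955305249/31669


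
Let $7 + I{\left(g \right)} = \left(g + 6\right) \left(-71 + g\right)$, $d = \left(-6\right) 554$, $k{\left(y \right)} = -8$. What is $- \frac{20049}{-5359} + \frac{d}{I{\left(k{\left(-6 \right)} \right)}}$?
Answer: $- \frac{14785917}{809209} \approx -18.272$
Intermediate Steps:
$d = -3324$
$I{\left(g \right)} = -7 + \left(-71 + g\right) \left(6 + g\right)$ ($I{\left(g \right)} = -7 + \left(g + 6\right) \left(-71 + g\right) = -7 + \left(6 + g\right) \left(-71 + g\right) = -7 + \left(-71 + g\right) \left(6 + g\right)$)
$- \frac{20049}{-5359} + \frac{d}{I{\left(k{\left(-6 \right)} \right)}} = - \frac{20049}{-5359} - \frac{3324}{-433 + \left(-8\right)^{2} - -520} = \left(-20049\right) \left(- \frac{1}{5359}\right) - \frac{3324}{-433 + 64 + 520} = \frac{20049}{5359} - \frac{3324}{151} = - \frac{14785917}{809209}$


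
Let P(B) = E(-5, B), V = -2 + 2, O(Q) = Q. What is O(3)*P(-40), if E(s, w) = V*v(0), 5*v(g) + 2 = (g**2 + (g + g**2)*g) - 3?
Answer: 0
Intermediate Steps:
V = 0
v(g) = -1 + g**2/5 + g*(g + g**2)/5 (v(g) = -2/5 + ((g**2 + (g + g**2)*g) - 3)/5 = -2/5 + ((g**2 + g*(g + g**2)) - 3)/5 = -2/5 + (-3 + g**2 + g*(g + g**2))/5 = -2/5 + (-3/5 + g**2/5 + g*(g + g**2)/5) = -1 + g**2/5 + g*(g + g**2)/5)
E(s, w) = 0 (E(s, w) = 0*(-1 + (1/5)*0**3 + (2/5)*0**2) = 0*(-1 + (1/5)*0 + (2/5)*0) = 0*(-1 + 0 + 0) = 0*(-1) = 0)
P(B) = 0
O(3)*P(-40) = 3*0 = 0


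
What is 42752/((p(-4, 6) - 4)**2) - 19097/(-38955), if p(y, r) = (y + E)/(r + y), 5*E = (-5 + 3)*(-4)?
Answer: 10412003393/6583395 ≈ 1581.6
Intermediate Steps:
E = 8/5 (E = ((-5 + 3)*(-4))/5 = (-2*(-4))/5 = (1/5)*8 = 8/5 ≈ 1.6000)
p(y, r) = (8/5 + y)/(r + y) (p(y, r) = (y + 8/5)/(r + y) = (8/5 + y)/(r + y))
42752/((p(-4, 6) - 4)**2) - 19097/(-38955) = 42752/(((8/5 - 4)/(6 - 4) - 4)**2) - 19097/(-38955) = 42752/((-12/5/2 - 4)**2) - 19097*(-1/38955) = 42752/(((1/2)*(-12/5) - 4)**2) + 19097/38955 = 42752/((-6/5 - 4)**2) + 19097/38955 = 42752/((-26/5)**2) + 19097/38955 = 42752/(676/25) + 19097/38955 = 42752*(25/676) + 19097/38955 = 267200/169 + 19097/38955 = 10412003393/6583395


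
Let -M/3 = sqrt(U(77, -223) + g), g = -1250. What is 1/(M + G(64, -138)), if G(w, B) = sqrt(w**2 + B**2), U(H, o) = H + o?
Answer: 1/(2*(sqrt(5785) - 3*I*sqrt(349))) ≈ 0.0042605 + 0.0031394*I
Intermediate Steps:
M = -6*I*sqrt(349) (M = -3*sqrt((77 - 223) - 1250) = -3*sqrt(-146 - 1250) = -6*I*sqrt(349) ≈ -112.09*I)
G(w, B) = sqrt(B**2 + w**2)
1/(M + G(64, -138)) = 1/(-6*I*sqrt(349) + sqrt((-138)**2 + 64**2)) = 1/(-6*I*sqrt(349) + sqrt(19044 + 4096)) = 1/(-6*I*sqrt(349) + sqrt(23140)) = 1/(-6*I*sqrt(349) + 2*sqrt(5785)) = 1/(2*sqrt(5785) - 6*I*sqrt(349))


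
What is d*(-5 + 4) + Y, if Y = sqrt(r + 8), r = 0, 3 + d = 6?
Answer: -3 + 2*sqrt(2) ≈ -0.17157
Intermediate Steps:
d = 3 (d = -3 + 6 = 3)
Y = 2*sqrt(2) (Y = sqrt(0 + 8) = sqrt(8) = 2*sqrt(2) ≈ 2.8284)
d*(-5 + 4) + Y = 3*(-5 + 4) + 2*sqrt(2) = 3*(-1) + 2*sqrt(2) = -3 + 2*sqrt(2)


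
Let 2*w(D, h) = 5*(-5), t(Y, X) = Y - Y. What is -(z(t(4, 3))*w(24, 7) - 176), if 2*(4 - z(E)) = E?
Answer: 226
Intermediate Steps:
t(Y, X) = 0
w(D, h) = -25/2 (w(D, h) = (5*(-5))/2 = (½)*(-25) = -25/2)
z(E) = 4 - E/2
-(z(t(4, 3))*w(24, 7) - 176) = -((4 - ½*0)*(-25/2) - 176) = -((4 + 0)*(-25/2) - 176) = -(4*(-25/2) - 176) = -(-50 - 176) = -1*(-226) = 226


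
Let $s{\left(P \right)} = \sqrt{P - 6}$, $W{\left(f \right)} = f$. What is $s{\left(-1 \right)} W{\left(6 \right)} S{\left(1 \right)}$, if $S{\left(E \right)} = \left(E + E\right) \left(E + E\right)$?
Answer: $24 i \sqrt{7} \approx 63.498 i$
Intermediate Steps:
$S{\left(E \right)} = 4 E^{2}$ ($S{\left(E \right)} = 2 E 2 E = 4 E^{2}$)
$s{\left(P \right)} = \sqrt{-6 + P}$
$s{\left(-1 \right)} W{\left(6 \right)} S{\left(1 \right)} = \sqrt{-6 - 1} \cdot 6 \cdot 4 \cdot 1^{2} = \sqrt{-7} \cdot 6 \cdot 4 \cdot 1 = i \sqrt{7} \cdot 6 \cdot 4 = 6 i \sqrt{7} \cdot 4 = 24 i \sqrt{7}$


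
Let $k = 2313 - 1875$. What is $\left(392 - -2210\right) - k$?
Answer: $2164$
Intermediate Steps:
$k = 438$ ($k = 2313 - 1875 = 438$)
$\left(392 - -2210\right) - k = \left(392 - -2210\right) - 438 = \left(392 + 2210\right) - 438 = 2602 - 438 = 2164$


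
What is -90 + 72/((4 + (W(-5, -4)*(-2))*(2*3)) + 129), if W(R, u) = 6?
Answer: -5418/61 ≈ -88.820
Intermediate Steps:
-90 + 72/((4 + (W(-5, -4)*(-2))*(2*3)) + 129) = -90 + 72/((4 + (6*(-2))*(2*3)) + 129) = -90 + 72/((4 - 12*6) + 129) = -90 + 72/((4 - 72) + 129) = -90 + 72/(-68 + 129) = -90 + 72/61 = -5418/61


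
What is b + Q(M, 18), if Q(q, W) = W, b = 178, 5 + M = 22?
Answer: 196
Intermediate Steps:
M = 17 (M = -5 + 22 = 17)
b + Q(M, 18) = 178 + 18 = 196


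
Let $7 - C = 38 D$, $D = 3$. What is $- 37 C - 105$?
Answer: $3854$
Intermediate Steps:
$C = -107$ ($C = 7 - 38 \cdot 3 = 7 - 114 = -107$)
$- 37 C - 105 = \left(-37\right) \left(-107\right) - 105 = 3959 - 105 = 3854$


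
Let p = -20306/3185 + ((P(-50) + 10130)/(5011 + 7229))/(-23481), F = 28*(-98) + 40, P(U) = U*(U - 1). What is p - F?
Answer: 4748818683083/1760370570 ≈ 2697.6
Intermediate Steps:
P(U) = U*(-1 + U)
F = -2704 (F = -2744 + 40 = -2704)
p = -11223338197/1760370570 (p = -20306/3185 + ((-50*(-1 - 50) + 10130)/(5011 + 7229))/(-23481) = -20306*1/3185 + ((-50*(-51) + 10130)/12240)*(-1/23481) = -1562/245 + ((2550 + 10130)*(1/12240))*(-1/23481) = -1562/245 + (12680*(1/12240))*(-1/23481) = -1562/245 + (317/306)*(-1/23481) = -1562/245 - 317/7185186 = -11223338197/1760370570 ≈ -6.3756)
p - F = -11223338197/1760370570 - 1*(-2704) = -11223338197/1760370570 + 2704 = 4748818683083/1760370570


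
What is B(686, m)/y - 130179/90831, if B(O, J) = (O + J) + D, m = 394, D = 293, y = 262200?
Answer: -11336074279/7938629400 ≈ -1.4280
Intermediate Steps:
B(O, J) = 293 + J + O (B(O, J) = (O + J) + 293 = (J + O) + 293 = 293 + J + O)
B(686, m)/y - 130179/90831 = (293 + 394 + 686)/262200 - 130179/90831 = 1373*(1/262200) - 130179*1/90831 = 1373/262200 - 43393/30277 = -11336074279/7938629400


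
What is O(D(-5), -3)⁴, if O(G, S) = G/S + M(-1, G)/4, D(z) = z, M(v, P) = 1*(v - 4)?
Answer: 625/20736 ≈ 0.030141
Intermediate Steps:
M(v, P) = -4 + v (M(v, P) = 1*(-4 + v) = -4 + v)
O(G, S) = -5/4 + G/S (O(G, S) = G/S + (-4 - 1)/4 = G/S - 5*¼ = G/S - 5/4 = -5/4 + G/S)
O(D(-5), -3)⁴ = (-5/4 - 5/(-3))⁴ = (-5/4 - 5*(-⅓))⁴ = (-5/4 + 5/3)⁴ = (5/12)⁴ = 625/20736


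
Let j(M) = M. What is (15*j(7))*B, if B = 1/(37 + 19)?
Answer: 15/8 ≈ 1.8750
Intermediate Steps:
B = 1/56 ≈ 0.017857
(15*j(7))*B = (15*7)*(1/56) = 105*(1/56) = 15/8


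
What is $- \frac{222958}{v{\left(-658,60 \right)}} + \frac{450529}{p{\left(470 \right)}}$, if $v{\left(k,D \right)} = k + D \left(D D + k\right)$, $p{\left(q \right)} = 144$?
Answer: $\frac{39599412523}{12662064} \approx 3127.4$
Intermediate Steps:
$v{\left(k,D \right)} = k + D \left(k + D^{2}\right)$ ($v{\left(k,D \right)} = k + D \left(D^{2} + k\right) = k + D \left(k + D^{2}\right)$)
$- \frac{222958}{v{\left(-658,60 \right)}} + \frac{450529}{p{\left(470 \right)}} = - \frac{222958}{-658 + 60^{3} + 60 \left(-658\right)} + \frac{450529}{144} = - \frac{222958}{-658 + 216000 - 39480} + 450529 \cdot \frac{1}{144} = - \frac{222958}{175862} + \frac{450529}{144} = \left(-222958\right) \frac{1}{175862} + \frac{450529}{144} = - \frac{111479}{87931} + \frac{450529}{144} = \frac{39599412523}{12662064}$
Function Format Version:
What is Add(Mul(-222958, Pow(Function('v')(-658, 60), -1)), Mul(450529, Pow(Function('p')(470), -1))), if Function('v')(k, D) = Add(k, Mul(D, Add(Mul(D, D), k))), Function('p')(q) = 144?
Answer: Rational(39599412523, 12662064) ≈ 3127.4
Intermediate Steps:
Function('v')(k, D) = Add(k, Mul(D, Add(k, Pow(D, 2)))) (Function('v')(k, D) = Add(k, Mul(D, Add(Pow(D, 2), k))) = Add(k, Mul(D, Add(k, Pow(D, 2)))))
Add(Mul(-222958, Pow(Function('v')(-658, 60), -1)), Mul(450529, Pow(Function('p')(470), -1))) = Add(Mul(-222958, Pow(Add(-658, Pow(60, 3), Mul(60, -658)), -1)), Mul(450529, Pow(144, -1))) = Add(Mul(-222958, Pow(Add(-658, 216000, -39480), -1)), Mul(450529, Rational(1, 144))) = Add(Mul(-222958, Pow(175862, -1)), Rational(450529, 144)) = Add(Mul(-222958, Rational(1, 175862)), Rational(450529, 144)) = Add(Rational(-111479, 87931), Rational(450529, 144)) = Rational(39599412523, 12662064)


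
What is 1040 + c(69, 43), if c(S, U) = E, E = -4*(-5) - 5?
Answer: 1055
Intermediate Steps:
E = 15 (E = 20 - 5 = 15)
c(S, U) = 15
1040 + c(69, 43) = 1040 + 15 = 1055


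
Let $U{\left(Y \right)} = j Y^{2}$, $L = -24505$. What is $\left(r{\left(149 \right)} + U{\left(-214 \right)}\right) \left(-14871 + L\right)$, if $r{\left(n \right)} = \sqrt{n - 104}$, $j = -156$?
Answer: $281309074176 - 118128 \sqrt{5} \approx 2.8131 \cdot 10^{11}$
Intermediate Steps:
$U{\left(Y \right)} = - 156 Y^{2}$
$r{\left(n \right)} = \sqrt{-104 + n}$
$\left(r{\left(149 \right)} + U{\left(-214 \right)}\right) \left(-14871 + L\right) = \left(\sqrt{-104 + 149} - 156 \left(-214\right)^{2}\right) \left(-14871 - 24505\right) = \left(\sqrt{45} - 7144176\right) \left(-39376\right) = \left(3 \sqrt{5} - 7144176\right) \left(-39376\right) = \left(-7144176 + 3 \sqrt{5}\right) \left(-39376\right) = 281309074176 - 118128 \sqrt{5}$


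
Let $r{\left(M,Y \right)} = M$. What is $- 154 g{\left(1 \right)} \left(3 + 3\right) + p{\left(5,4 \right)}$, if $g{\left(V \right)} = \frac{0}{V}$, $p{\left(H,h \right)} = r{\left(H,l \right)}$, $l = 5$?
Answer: $5$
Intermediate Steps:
$p{\left(H,h \right)} = H$
$g{\left(V \right)} = 0$
$- 154 g{\left(1 \right)} \left(3 + 3\right) + p{\left(5,4 \right)} = - 154 \cdot 0 \left(3 + 3\right) + 5 = - 154 \cdot 0 \cdot 6 + 5 = \left(-154\right) 0 + 5 = 0 + 5 = 5$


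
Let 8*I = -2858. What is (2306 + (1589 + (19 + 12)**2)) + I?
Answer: 17995/4 ≈ 4498.8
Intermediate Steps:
I = -1429/4 (I = (1/8)*(-2858) = -1429/4 ≈ -357.25)
(2306 + (1589 + (19 + 12)**2)) + I = (2306 + (1589 + (19 + 12)**2)) - 1429/4 = (2306 + (1589 + 31**2)) - 1429/4 = (2306 + (1589 + 961)) - 1429/4 = (2306 + 2550) - 1429/4 = 4856 - 1429/4 = 17995/4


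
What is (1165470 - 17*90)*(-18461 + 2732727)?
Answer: 3159242768040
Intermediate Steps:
(1165470 - 17*90)*(-18461 + 2732727) = (1165470 - 1530)*2714266 = 1163940*2714266 = 3159242768040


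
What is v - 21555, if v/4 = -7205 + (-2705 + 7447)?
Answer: -31407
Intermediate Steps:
v = -9852 (v = 4*(-7205 + (-2705 + 7447)) = 4*(-7205 + 4742) = 4*(-2463) = -9852)
v - 21555 = -9852 - 21555 = -31407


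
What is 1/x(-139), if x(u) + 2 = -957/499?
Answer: -499/1955 ≈ -0.25524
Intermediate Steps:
x(u) = -1955/499 (x(u) = -2 - 957/499 = -1955/499)
1/x(-139) = 1/(-1955/499) = -499/1955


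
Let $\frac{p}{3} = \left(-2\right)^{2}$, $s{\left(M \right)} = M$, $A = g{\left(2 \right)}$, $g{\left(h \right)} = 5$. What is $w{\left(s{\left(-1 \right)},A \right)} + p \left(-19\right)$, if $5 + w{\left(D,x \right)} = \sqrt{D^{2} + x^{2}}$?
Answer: $-233 + \sqrt{26} \approx -227.9$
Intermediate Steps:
$A = 5$
$w{\left(D,x \right)} = -5 + \sqrt{D^{2} + x^{2}}$
$p = 12$ ($p = 3 \left(-2\right)^{2} = 3 \cdot 4 = 12$)
$w{\left(s{\left(-1 \right)},A \right)} + p \left(-19\right) = \left(-5 + \sqrt{\left(-1\right)^{2} + 5^{2}}\right) + 12 \left(-19\right) = \left(-5 + \sqrt{1 + 25}\right) - 228 = \left(-5 + \sqrt{26}\right) - 228 = -233 + \sqrt{26}$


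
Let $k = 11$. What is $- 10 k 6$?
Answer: $-660$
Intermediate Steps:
$- 10 k 6 = \left(-10\right) 11 \cdot 6 = \left(-110\right) 6 = -660$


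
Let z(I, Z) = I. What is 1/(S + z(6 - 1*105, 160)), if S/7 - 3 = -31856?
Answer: -1/223070 ≈ -4.4829e-6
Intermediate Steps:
S = -222971 (S = 21 + 7*(-31856) = 21 - 222992 = -222971)
1/(S + z(6 - 1*105, 160)) = 1/(-222971 + (6 - 1*105)) = 1/(-222971 + (6 - 105)) = 1/(-222971 - 99) = 1/(-223070) = -1/223070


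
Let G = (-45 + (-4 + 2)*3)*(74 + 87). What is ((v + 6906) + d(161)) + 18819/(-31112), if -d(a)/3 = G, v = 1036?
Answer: 1013454581/31112 ≈ 32574.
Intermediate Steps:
G = -8211 (G = (-45 - 2*3)*161 = (-45 - 6)*161 = -51*161 = -8211)
d(a) = 24633 (d(a) = -3*(-8211) = 24633)
((v + 6906) + d(161)) + 18819/(-31112) = ((1036 + 6906) + 24633) + 18819/(-31112) = (7942 + 24633) + 18819*(-1/31112) = 32575 - 18819/31112 = 1013454581/31112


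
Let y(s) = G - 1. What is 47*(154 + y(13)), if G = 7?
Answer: 7520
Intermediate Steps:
y(s) = 6 (y(s) = 7 - 1 = 6)
47*(154 + y(13)) = 47*(154 + 6) = 47*160 = 7520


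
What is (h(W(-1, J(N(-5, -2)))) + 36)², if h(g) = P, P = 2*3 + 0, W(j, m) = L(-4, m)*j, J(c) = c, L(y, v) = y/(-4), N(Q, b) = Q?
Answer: 1764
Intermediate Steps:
L(y, v) = -y/4 (L(y, v) = y*(-¼) = -y/4)
W(j, m) = j (W(j, m) = (-¼*(-4))*j = 1*j = j)
P = 6 (P = 6 + 0 = 6)
h(g) = 6
(h(W(-1, J(N(-5, -2)))) + 36)² = (6 + 36)² = 42² = 1764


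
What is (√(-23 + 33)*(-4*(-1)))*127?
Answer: 508*√10 ≈ 1606.4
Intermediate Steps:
(√(-23 + 33)*(-4*(-1)))*127 = (√10*4)*127 = (4*√10)*127 = 508*√10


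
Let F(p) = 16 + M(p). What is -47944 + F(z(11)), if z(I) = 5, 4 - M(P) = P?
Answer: -47929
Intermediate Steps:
M(P) = 4 - P
F(p) = 20 - p (F(p) = 16 + (4 - p) = 20 - p)
-47944 + F(z(11)) = -47944 + (20 - 1*5) = -47944 + (20 - 5) = -47944 + 15 = -47929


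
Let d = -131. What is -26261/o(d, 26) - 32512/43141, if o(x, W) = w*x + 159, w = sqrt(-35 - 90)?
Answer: -35814206033/13376212178 - 17200955*I*sqrt(5)/2170406 ≈ -2.6775 - 17.721*I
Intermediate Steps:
w = 5*I*sqrt(5) (w = sqrt(-125) = 5*I*sqrt(5) ≈ 11.18*I)
o(x, W) = 159 + 5*I*x*sqrt(5) (o(x, W) = (5*I*sqrt(5))*x + 159 = 5*I*x*sqrt(5) + 159 = 159 + 5*I*x*sqrt(5))
-26261/o(d, 26) - 32512/43141 = -26261/(159 + 5*I*(-131)*sqrt(5)) - 32512/43141 = -26261/(159 - 655*I*sqrt(5)) - 32512*1/43141 = -26261/(159 - 655*I*sqrt(5)) - 32512/43141 = -32512/43141 - 26261/(159 - 655*I*sqrt(5))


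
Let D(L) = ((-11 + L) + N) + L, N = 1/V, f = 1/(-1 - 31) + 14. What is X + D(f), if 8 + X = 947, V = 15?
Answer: 229441/240 ≈ 956.00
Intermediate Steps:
f = 447/32 (f = 1/(-32) + 14 = -1/32 + 14 = 447/32 ≈ 13.969)
X = 939 (X = -8 + 947 = 939)
N = 1/15 ≈ 0.066667
D(L) = -164/15 + 2*L (D(L) = ((-11 + L) + 1/15) + L = (-164/15 + L) + L = -164/15 + 2*L)
X + D(f) = 939 + (-164/15 + 2*(447/32)) = 939 + (-164/15 + 447/16) = 939 + 4081/240 = 229441/240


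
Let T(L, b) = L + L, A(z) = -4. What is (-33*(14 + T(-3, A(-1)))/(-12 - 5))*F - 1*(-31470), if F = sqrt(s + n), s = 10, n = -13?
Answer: 31470 + 264*I*sqrt(3)/17 ≈ 31470.0 + 26.898*I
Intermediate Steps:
T(L, b) = 2*L
F = I*sqrt(3) (F = sqrt(10 - 13) = sqrt(-3) = I*sqrt(3) ≈ 1.732*I)
(-33*(14 + T(-3, A(-1)))/(-12 - 5))*F - 1*(-31470) = (-33*(14 + 2*(-3))/(-12 - 5))*(I*sqrt(3)) - 1*(-31470) = (-33*(14 - 6)/(-17))*(I*sqrt(3)) + 31470 = (-264*(-1)/17)*(I*sqrt(3)) + 31470 = (-33*(-8/17))*(I*sqrt(3)) + 31470 = 264*(I*sqrt(3))/17 + 31470 = 264*I*sqrt(3)/17 + 31470 = 31470 + 264*I*sqrt(3)/17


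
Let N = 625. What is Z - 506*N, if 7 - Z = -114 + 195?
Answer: -316324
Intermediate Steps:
Z = -74 (Z = 7 - (-114 + 195) = 7 - 1*81 = 7 - 81 = -74)
Z - 506*N = -74 - 506*625 = -74 - 316250 = -316324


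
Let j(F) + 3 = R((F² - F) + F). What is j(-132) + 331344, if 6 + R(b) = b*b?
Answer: 303927111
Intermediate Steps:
R(b) = -6 + b² (R(b) = -6 + b*b = -6 + b²)
j(F) = -9 + F⁴ (j(F) = -3 + (-6 + ((F² - F) + F)²) = -3 + (-6 + (F²)²) = -3 + (-6 + F⁴) = -9 + F⁴)
j(-132) + 331344 = (-9 + (-132)⁴) + 331344 = (-9 + 303595776) + 331344 = 303595767 + 331344 = 303927111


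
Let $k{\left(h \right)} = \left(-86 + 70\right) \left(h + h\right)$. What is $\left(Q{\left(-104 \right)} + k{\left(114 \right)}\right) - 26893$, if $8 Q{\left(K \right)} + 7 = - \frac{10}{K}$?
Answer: $- \frac{12705415}{416} \approx -30542.0$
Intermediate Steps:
$Q{\left(K \right)} = - \frac{7}{8} - \frac{5}{4 K}$ ($Q{\left(K \right)} = - \frac{7}{8} + \frac{\left(-10\right) \frac{1}{K}}{8} = - \frac{7}{8} - \frac{5}{4 K}$)
$k{\left(h \right)} = - 32 h$ ($k{\left(h \right)} = - 16 \cdot 2 h = - 32 h$)
$\left(Q{\left(-104 \right)} + k{\left(114 \right)}\right) - 26893 = \left(\frac{-10 - -728}{8 \left(-104\right)} - 3648\right) - 26893 = \left(\frac{1}{8} \left(- \frac{1}{104}\right) \left(-10 + 728\right) - 3648\right) - 26893 = \left(\frac{1}{8} \left(- \frac{1}{104}\right) 718 - 3648\right) - 26893 = \left(- \frac{359}{416} - 3648\right) - 26893 = - \frac{1517927}{416} - 26893 = - \frac{12705415}{416}$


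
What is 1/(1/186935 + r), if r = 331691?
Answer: 186935/62004657086 ≈ 3.0149e-6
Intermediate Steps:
1/(1/186935 + r) = 1/(1/186935 + 331691) = 1/(62004657086/186935) = 186935/62004657086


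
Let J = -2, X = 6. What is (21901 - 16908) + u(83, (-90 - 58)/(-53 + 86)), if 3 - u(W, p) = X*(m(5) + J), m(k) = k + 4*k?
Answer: 4858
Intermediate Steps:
m(k) = 5*k
u(W, p) = -135 (u(W, p) = 3 - 6*(5*5 - 2) = 3 - 6*(25 - 2) = 3 - 6*23 = 3 - 1*138 = 3 - 138 = -135)
(21901 - 16908) + u(83, (-90 - 58)/(-53 + 86)) = (21901 - 16908) - 135 = 4993 - 135 = 4858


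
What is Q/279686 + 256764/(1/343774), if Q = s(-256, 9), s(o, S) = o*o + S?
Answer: 24687544054922041/279686 ≈ 8.8269e+10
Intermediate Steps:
s(o, S) = S + o**2 (s(o, S) = o**2 + S = S + o**2)
Q = 65545 (Q = 9 + (-256)**2 = 9 + 65536 = 65545)
Q/279686 + 256764/(1/343774) = 65545/279686 + 256764/(1/343774) = 65545*(1/279686) + 256764/(1/343774) = 65545/279686 + 256764*343774 = 65545/279686 + 88268787336 = 24687544054922041/279686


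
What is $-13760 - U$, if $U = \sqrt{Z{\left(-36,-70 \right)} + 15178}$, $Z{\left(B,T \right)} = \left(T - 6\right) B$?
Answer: $-13760 - 13 \sqrt{106} \approx -13894.0$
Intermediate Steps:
$Z{\left(B,T \right)} = B \left(-6 + T\right)$ ($Z{\left(B,T \right)} = \left(-6 + T\right) B = B \left(-6 + T\right)$)
$U = 13 \sqrt{106}$ ($U = \sqrt{- 36 \left(-6 - 70\right) + 15178} = \sqrt{\left(-36\right) \left(-76\right) + 15178} = \sqrt{2736 + 15178} = \sqrt{17914} = 13 \sqrt{106} \approx 133.84$)
$-13760 - U = -13760 - 13 \sqrt{106}$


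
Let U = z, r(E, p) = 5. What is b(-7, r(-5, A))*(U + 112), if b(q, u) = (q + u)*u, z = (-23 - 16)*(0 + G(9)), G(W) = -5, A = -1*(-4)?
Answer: -3070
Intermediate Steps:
A = 4
z = 195 (z = (-23 - 16)*(0 - 5) = -39*(-5) = 195)
U = 195
b(q, u) = u*(q + u)
b(-7, r(-5, A))*(U + 112) = (5*(-7 + 5))*(195 + 112) = (5*(-2))*307 = -10*307 = -3070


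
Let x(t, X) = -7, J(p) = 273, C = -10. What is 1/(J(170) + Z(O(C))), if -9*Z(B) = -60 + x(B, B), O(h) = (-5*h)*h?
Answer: 9/2524 ≈ 0.0035658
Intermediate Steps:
O(h) = -5*h**2
Z(B) = 67/9 (Z(B) = -(-60 - 7)/9 = -1/9*(-67) = 67/9)
1/(J(170) + Z(O(C))) = 1/(273 + 67/9) = 1/(2524/9) = 9/2524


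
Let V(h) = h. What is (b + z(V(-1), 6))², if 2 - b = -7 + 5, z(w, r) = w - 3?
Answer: 0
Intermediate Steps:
z(w, r) = -3 + w
b = 4 (b = 2 - (-7 + 5) = 2 - 1*(-2) = 2 + 2 = 4)
(b + z(V(-1), 6))² = (4 + (-3 - 1))² = (4 - 4)² = 0² = 0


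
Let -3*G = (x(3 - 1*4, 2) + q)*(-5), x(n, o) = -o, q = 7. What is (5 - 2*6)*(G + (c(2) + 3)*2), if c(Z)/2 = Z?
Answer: -469/3 ≈ -156.33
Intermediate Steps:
c(Z) = 2*Z
G = 25/3 (G = -(-1*2 + 7)*(-5)/3 = -(-2 + 7)*(-5)/3 = -5*(-5)/3 = -1/3*(-25) = 25/3 ≈ 8.3333)
(5 - 2*6)*(G + (c(2) + 3)*2) = (5 - 2*6)*(25/3 + (2*2 + 3)*2) = (5 - 12)*(25/3 + (4 + 3)*2) = -7*(25/3 + 7*2) = -7*(25/3 + 14) = -7*67/3 = -469/3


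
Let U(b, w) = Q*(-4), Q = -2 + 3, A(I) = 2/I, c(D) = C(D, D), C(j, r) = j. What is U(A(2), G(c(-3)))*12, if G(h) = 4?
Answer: -48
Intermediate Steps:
c(D) = D
Q = 1
U(b, w) = -4 (U(b, w) = 1*(-4) = -4)
U(A(2), G(c(-3)))*12 = -4*12 = -48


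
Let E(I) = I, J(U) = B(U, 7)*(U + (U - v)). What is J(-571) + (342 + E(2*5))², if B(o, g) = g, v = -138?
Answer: 116876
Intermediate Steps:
J(U) = 966 + 14*U (J(U) = 7*(U + (U - 1*(-138))) = 7*(U + (U + 138)) = 7*(U + (138 + U)) = 7*(138 + 2*U) = 966 + 14*U)
J(-571) + (342 + E(2*5))² = (966 + 14*(-571)) + (342 + 2*5)² = (966 - 7994) + (342 + 10)² = -7028 + 352² = -7028 + 123904 = 116876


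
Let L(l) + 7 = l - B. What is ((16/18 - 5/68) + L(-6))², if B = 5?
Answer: 110607289/374544 ≈ 295.31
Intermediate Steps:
L(l) = -12 + l (L(l) = -7 + (l - 1*5) = -7 + (l - 5) = -7 + (-5 + l) = -12 + l)
((16/18 - 5/68) + L(-6))² = ((16/18 - 5/68) + (-12 - 6))² = ((16*(1/18) - 5*1/68) - 18)² = ((8/9 - 5/68) - 18)² = (499/612 - 18)² = (-10517/612)² = 110607289/374544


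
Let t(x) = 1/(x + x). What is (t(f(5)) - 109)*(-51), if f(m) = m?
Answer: 55539/10 ≈ 5553.9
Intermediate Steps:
t(x) = 1/(2*x)
(t(f(5)) - 109)*(-51) = ((1/2)/5 - 109)*(-51) = ((1/2)*(1/5) - 109)*(-51) = (1/10 - 109)*(-51) = -1089/10*(-51) = 55539/10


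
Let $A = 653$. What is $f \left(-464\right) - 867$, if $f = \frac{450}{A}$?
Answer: $- \frac{774951}{653} \approx -1186.8$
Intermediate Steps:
$f = \frac{450}{653} \approx 0.68913$
$f \left(-464\right) - 867 = \frac{450}{653} \left(-464\right) - 867 = - \frac{208800}{653} - 867 = - \frac{774951}{653}$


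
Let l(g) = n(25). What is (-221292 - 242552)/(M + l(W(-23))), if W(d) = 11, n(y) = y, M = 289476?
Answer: -463844/289501 ≈ -1.6022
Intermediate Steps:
l(g) = 25
(-221292 - 242552)/(M + l(W(-23))) = (-221292 - 242552)/(289476 + 25) = -463844/289501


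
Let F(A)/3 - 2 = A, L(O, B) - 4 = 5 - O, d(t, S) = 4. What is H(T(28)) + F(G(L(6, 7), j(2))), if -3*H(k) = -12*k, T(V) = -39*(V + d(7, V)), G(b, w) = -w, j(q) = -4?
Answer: -4974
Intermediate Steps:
L(O, B) = 9 - O (L(O, B) = 4 + (5 - O) = 9 - O)
F(A) = 6 + 3*A
T(V) = -156 - 39*V (T(V) = -39*(V + 4) = -39*(4 + V) = -156 - 39*V)
H(k) = 4*k (H(k) = -(-4)*k = 4*k)
H(T(28)) + F(G(L(6, 7), j(2))) = 4*(-156 - 39*28) + (6 + 3*(-1*(-4))) = 4*(-156 - 1092) + (6 + 3*4) = 4*(-1248) + (6 + 12) = -4992 + 18 = -4974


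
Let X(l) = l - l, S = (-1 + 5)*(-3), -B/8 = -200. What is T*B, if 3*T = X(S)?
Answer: 0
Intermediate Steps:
B = 1600 (B = -8*(-200) = 1600)
S = -12 (S = 4*(-3) = -12)
X(l) = 0
T = 0 (T = (⅓)*0 = 0)
T*B = 0*1600 = 0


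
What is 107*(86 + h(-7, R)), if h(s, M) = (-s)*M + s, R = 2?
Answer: 9951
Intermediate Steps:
h(s, M) = s - M*s (h(s, M) = -M*s + s = s - M*s)
107*(86 + h(-7, R)) = 107*(86 - 7*(1 - 1*2)) = 107*(86 - 7*(1 - 2)) = 107*(86 - 7*(-1)) = 107*(86 + 7) = 107*93 = 9951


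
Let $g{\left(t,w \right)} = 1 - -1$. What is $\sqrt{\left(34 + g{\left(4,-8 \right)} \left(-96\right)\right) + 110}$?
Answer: $4 i \sqrt{3} \approx 6.9282 i$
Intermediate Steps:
$g{\left(t,w \right)} = 2$ ($g{\left(t,w \right)} = 1 + 1 = 2$)
$\sqrt{\left(34 + g{\left(4,-8 \right)} \left(-96\right)\right) + 110} = \sqrt{\left(34 + 2 \left(-96\right)\right) + 110} = \sqrt{\left(34 - 192\right) + 110} = \sqrt{-158 + 110} = \sqrt{-48} = 4 i \sqrt{3}$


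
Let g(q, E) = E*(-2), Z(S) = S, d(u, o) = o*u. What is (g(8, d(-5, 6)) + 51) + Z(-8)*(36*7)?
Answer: -1905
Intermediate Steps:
g(q, E) = -2*E
(g(8, d(-5, 6)) + 51) + Z(-8)*(36*7) = (-12*(-5) + 51) - 288*7 = (-2*(-30) + 51) - 8*252 = (60 + 51) - 2016 = 111 - 2016 = -1905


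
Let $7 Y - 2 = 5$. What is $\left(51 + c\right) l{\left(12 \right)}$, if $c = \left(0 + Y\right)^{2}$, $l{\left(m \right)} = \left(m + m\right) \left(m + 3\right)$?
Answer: $18720$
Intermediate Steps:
$l{\left(m \right)} = 2 m \left(3 + m\right)$
$Y = 1$ ($Y = \frac{2}{7} + \frac{1}{7} \cdot 5 = \frac{2}{7} + \frac{5}{7} = 1$)
$c = 1$ ($c = \left(0 + 1\right)^{2} = 1^{2} = 1$)
$\left(51 + c\right) l{\left(12 \right)} = \left(51 + 1\right) 2 \cdot 12 \left(3 + 12\right) = 52 \cdot 2 \cdot 12 \cdot 15 = 52 \cdot 360 = 18720$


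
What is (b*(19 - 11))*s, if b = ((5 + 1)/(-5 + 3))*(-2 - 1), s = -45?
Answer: -3240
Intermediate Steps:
b = 9 (b = (6/(-2))*(-3) = (6*(-½))*(-3) = -3*(-3) = 9)
(b*(19 - 11))*s = (9*(19 - 11))*(-45) = (9*8)*(-45) = 72*(-45) = -3240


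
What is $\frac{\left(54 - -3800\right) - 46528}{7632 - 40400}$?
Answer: $\frac{21337}{16384} \approx 1.3023$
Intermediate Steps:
$\frac{\left(54 - -3800\right) - 46528}{7632 - 40400} = \frac{\left(54 + 3800\right) - 46528}{-32768} = \left(3854 - 46528\right) \left(- \frac{1}{32768}\right) = \left(-42674\right) \left(- \frac{1}{32768}\right) = \frac{21337}{16384}$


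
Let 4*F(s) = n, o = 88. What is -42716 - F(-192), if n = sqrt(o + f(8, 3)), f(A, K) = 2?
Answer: -42716 - 3*sqrt(10)/4 ≈ -42718.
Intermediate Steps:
n = 3*sqrt(10) (n = sqrt(88 + 2) = sqrt(90) = 3*sqrt(10) ≈ 9.4868)
F(s) = 3*sqrt(10)/4 (F(s) = (3*sqrt(10))/4 = 3*sqrt(10)/4)
-42716 - F(-192) = -42716 - 3*sqrt(10)/4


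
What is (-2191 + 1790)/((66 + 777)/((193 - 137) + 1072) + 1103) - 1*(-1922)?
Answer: 797496522/415009 ≈ 1921.6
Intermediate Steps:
(-2191 + 1790)/((66 + 777)/((193 - 137) + 1072) + 1103) - 1*(-1922) = -401/(843/(56 + 1072) + 1103) + 1922 = -401/(843/1128 + 1103) + 1922 = -401/(843*(1/1128) + 1103) + 1922 = -401/(281/376 + 1103) + 1922 = -401/415009/376 + 1922 = -401*376/415009 + 1922 = -150776/415009 + 1922 = 797496522/415009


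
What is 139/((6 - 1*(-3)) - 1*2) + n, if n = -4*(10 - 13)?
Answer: 223/7 ≈ 31.857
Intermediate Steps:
n = 12 (n = -4*(-3) = 12)
139/((6 - 1*(-3)) - 1*2) + n = 139/((6 - 1*(-3)) - 1*2) + 12 = 139/((6 + 3) - 2) + 12 = 139/(9 - 2) + 12 = 139/7 + 12 = 223/7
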